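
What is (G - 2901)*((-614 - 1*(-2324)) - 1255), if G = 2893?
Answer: -3640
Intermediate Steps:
(G - 2901)*((-614 - 1*(-2324)) - 1255) = (2893 - 2901)*((-614 - 1*(-2324)) - 1255) = -8*((-614 + 2324) - 1255) = -8*(1710 - 1255) = -8*455 = -3640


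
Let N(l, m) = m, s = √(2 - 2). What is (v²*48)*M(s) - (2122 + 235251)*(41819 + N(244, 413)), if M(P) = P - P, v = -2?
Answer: -10024736536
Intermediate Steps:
s = 0 (s = √0 = 0)
M(P) = 0
(v²*48)*M(s) - (2122 + 235251)*(41819 + N(244, 413)) = ((-2)²*48)*0 - (2122 + 235251)*(41819 + 413) = (4*48)*0 - 237373*42232 = 192*0 - 1*10024736536 = 0 - 10024736536 = -10024736536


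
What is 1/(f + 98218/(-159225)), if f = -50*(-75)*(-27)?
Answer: -159225/16121629468 ≈ -9.8765e-6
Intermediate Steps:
f = -101250 (f = 3750*(-27) = -101250)
1/(f + 98218/(-159225)) = 1/(-101250 + 98218/(-159225)) = 1/(-101250 + 98218*(-1/159225)) = 1/(-101250 - 98218/159225) = 1/(-16121629468/159225) = -159225/16121629468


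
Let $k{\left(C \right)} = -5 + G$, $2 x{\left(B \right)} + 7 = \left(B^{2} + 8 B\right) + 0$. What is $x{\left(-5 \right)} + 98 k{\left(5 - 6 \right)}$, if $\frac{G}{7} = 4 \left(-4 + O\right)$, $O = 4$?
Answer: $-501$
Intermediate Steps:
$G = 0$ ($G = 7 \cdot 4 \left(-4 + 4\right) = 7 \cdot 4 \cdot 0 = 7 \cdot 0 = 0$)
$x{\left(B \right)} = - \frac{7}{2} + \frac{B^{2}}{2} + 4 B$ ($x{\left(B \right)} = - \frac{7}{2} + \frac{\left(B^{2} + 8 B\right) + 0}{2} = - \frac{7}{2} + \frac{B^{2} + 8 B}{2} = - \frac{7}{2} + \left(\frac{B^{2}}{2} + 4 B\right) = - \frac{7}{2} + \frac{B^{2}}{2} + 4 B$)
$k{\left(C \right)} = -5$ ($k{\left(C \right)} = -5 + 0 = -5$)
$x{\left(-5 \right)} + 98 k{\left(5 - 6 \right)} = \left(- \frac{7}{2} + \frac{\left(-5\right)^{2}}{2} + 4 \left(-5\right)\right) + 98 \left(-5\right) = \left(- \frac{7}{2} + \frac{1}{2} \cdot 25 - 20\right) - 490 = \left(- \frac{7}{2} + \frac{25}{2} - 20\right) - 490 = -11 - 490 = -501$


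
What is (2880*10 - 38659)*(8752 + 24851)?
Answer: -331291977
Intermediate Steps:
(2880*10 - 38659)*(8752 + 24851) = (28800 - 38659)*33603 = -9859*33603 = -331291977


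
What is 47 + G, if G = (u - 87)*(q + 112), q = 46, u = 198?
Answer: 17585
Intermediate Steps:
G = 17538 (G = (198 - 87)*(46 + 112) = 111*158 = 17538)
47 + G = 47 + 17538 = 17585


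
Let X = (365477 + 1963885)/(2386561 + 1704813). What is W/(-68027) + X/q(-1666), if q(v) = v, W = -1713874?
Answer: 119204074955129/4731506284666 ≈ 25.194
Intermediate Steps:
X = 166383/292241 (X = 2329362/4091374 = 2329362*(1/4091374) = 166383/292241 ≈ 0.56933)
W/(-68027) + X/q(-1666) = -1713874/(-68027) + (166383/292241)/(-1666) = -1713874*(-1/68027) + (166383/292241)*(-1/1666) = 1713874/68027 - 23769/69553358 = 119204074955129/4731506284666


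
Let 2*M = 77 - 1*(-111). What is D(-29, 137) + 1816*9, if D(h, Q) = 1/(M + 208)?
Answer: 4935889/302 ≈ 16344.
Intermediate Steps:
M = 94 (M = (77 - 1*(-111))/2 = (77 + 111)/2 = (1/2)*188 = 94)
D(h, Q) = 1/302 (D(h, Q) = 1/(94 + 208) = 1/302)
D(-29, 137) + 1816*9 = 1/302 + 1816*9 = 1/302 + 16344 = 4935889/302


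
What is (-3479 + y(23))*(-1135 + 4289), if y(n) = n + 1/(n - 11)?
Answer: -65399767/6 ≈ -1.0900e+7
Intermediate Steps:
y(n) = n + 1/(-11 + n)
(-3479 + y(23))*(-1135 + 4289) = (-3479 + (1 + 23**2 - 11*23)/(-11 + 23))*(-1135 + 4289) = (-3479 + (1 + 529 - 253)/12)*3154 = (-3479 + (1/12)*277)*3154 = (-3479 + 277/12)*3154 = -41471/12*3154 = -65399767/6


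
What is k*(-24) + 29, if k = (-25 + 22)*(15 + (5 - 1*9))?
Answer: 821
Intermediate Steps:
k = -33 (k = -3*(15 + (5 - 9)) = -3*(15 - 4) = -3*11 = -33)
k*(-24) + 29 = -33*(-24) + 29 = 792 + 29 = 821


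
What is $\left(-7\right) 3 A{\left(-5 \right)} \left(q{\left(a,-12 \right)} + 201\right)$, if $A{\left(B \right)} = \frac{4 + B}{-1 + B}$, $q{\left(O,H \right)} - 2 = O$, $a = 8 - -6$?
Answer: $- \frac{1519}{2} \approx -759.5$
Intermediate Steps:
$a = 14$ ($a = 8 + 6 = 14$)
$q{\left(O,H \right)} = 2 + O$
$A{\left(B \right)} = \frac{4 + B}{-1 + B}$
$\left(-7\right) 3 A{\left(-5 \right)} \left(q{\left(a,-12 \right)} + 201\right) = \left(-7\right) 3 \frac{4 - 5}{-1 - 5} \left(\left(2 + 14\right) + 201\right) = - 21 \frac{1}{-6} \left(-1\right) \left(16 + 201\right) = - 21 \left(\left(- \frac{1}{6}\right) \left(-1\right)\right) 217 = \left(-21\right) \frac{1}{6} \cdot 217 = \left(- \frac{7}{2}\right) 217 = - \frac{1519}{2}$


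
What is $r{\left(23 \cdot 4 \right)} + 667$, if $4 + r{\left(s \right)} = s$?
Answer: $755$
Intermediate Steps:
$r{\left(s \right)} = -4 + s$
$r{\left(23 \cdot 4 \right)} + 667 = \left(-4 + 23 \cdot 4\right) + 667 = \left(-4 + 92\right) + 667 = 88 + 667 = 755$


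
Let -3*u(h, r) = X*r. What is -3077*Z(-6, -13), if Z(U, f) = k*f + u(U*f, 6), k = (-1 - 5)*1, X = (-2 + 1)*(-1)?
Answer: -233852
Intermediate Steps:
X = 1 (X = -1*(-1) = 1)
k = -6 (k = -6*1 = -6)
u(h, r) = -r/3
Z(U, f) = -2 - 6*f (Z(U, f) = -6*f - 1/3*6 = -6*f - 2 = -2 - 6*f)
-3077*Z(-6, -13) = -3077*(-2 - 6*(-13)) = -3077*(-2 + 78) = -3077*76 = -233852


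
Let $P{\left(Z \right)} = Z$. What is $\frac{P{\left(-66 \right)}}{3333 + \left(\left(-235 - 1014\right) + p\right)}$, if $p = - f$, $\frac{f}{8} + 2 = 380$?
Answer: $\frac{33}{470} \approx 0.070213$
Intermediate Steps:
$f = 3024$ ($f = -16 + 8 \cdot 380 = -16 + 3040 = 3024$)
$p = -3024$ ($p = \left(-1\right) 3024 = -3024$)
$\frac{P{\left(-66 \right)}}{3333 + \left(\left(-235 - 1014\right) + p\right)} = - \frac{66}{3333 - 4273} = - \frac{66}{-940} = \left(-66\right) \left(- \frac{1}{940}\right) = \frac{33}{470}$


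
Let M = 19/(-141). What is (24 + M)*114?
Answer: 127870/47 ≈ 2720.6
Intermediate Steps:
M = -19/141 (M = 19*(-1/141) = -19/141 ≈ -0.13475)
(24 + M)*114 = (24 - 19/141)*114 = (3365/141)*114 = 127870/47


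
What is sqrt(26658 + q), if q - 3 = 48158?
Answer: sqrt(74819) ≈ 273.53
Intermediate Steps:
q = 48161 (q = 3 + 48158 = 48161)
sqrt(26658 + q) = sqrt(26658 + 48161) = sqrt(74819)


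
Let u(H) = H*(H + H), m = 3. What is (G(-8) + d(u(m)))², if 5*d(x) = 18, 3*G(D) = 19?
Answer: 22201/225 ≈ 98.671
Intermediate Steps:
G(D) = 19/3 (G(D) = (⅓)*19 = 19/3)
u(H) = 2*H² (u(H) = H*(2*H) = 2*H²)
d(x) = 18/5 (d(x) = (⅕)*18 = 18/5)
(G(-8) + d(u(m)))² = (19/3 + 18/5)² = (149/15)² = 22201/225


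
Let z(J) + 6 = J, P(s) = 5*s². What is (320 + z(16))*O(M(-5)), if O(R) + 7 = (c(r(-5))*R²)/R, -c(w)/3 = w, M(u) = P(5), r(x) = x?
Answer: 616440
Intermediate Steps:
M(u) = 125 (M(u) = 5*5² = 5*25 = 125)
z(J) = -6 + J
c(w) = -3*w
O(R) = -7 + 15*R (O(R) = -7 + ((-3*(-5))*R²)/R = -7 + (15*R²)/R = -7 + 15*R)
(320 + z(16))*O(M(-5)) = (320 + (-6 + 16))*(-7 + 15*125) = (320 + 10)*(-7 + 1875) = 330*1868 = 616440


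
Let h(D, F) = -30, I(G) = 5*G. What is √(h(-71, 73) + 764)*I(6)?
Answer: 30*√734 ≈ 812.77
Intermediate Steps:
√(h(-71, 73) + 764)*I(6) = √(-30 + 764)*(5*6) = √734*30 = 30*√734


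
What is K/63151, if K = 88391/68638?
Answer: 88391/4334558338 ≈ 2.0392e-5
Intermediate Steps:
K = 88391/68638 (K = 88391*(1/68638) = 88391/68638 ≈ 1.2878)
K/63151 = (88391/68638)/63151 = (88391/68638)*(1/63151) = 88391/4334558338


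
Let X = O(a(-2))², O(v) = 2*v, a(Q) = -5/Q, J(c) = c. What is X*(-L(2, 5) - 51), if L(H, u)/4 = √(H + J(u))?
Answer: -1275 - 100*√7 ≈ -1539.6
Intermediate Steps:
L(H, u) = 4*√(H + u)
X = 25 (X = (2*(-5/(-2)))² = (2*(-5*(-½)))² = (2*(5/2))² = 5² = 25)
X*(-L(2, 5) - 51) = 25*(-4*√(2 + 5) - 51) = 25*(-4*√7 - 51) = 25*(-51 - 4*√7) = -1275 - 100*√7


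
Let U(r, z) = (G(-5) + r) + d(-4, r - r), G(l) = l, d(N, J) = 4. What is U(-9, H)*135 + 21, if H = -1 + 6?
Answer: -1329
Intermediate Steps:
H = 5
U(r, z) = -1 + r (U(r, z) = (-5 + r) + 4 = -1 + r)
U(-9, H)*135 + 21 = (-1 - 9)*135 + 21 = -10*135 + 21 = -1350 + 21 = -1329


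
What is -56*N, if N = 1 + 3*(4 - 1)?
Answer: -560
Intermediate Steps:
N = 10 (N = 1 + 3*3 = 1 + 9 = 10)
-56*N = -56*10 = -560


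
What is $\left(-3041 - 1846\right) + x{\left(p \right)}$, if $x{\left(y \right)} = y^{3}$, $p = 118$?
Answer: $1638145$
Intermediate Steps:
$\left(-3041 - 1846\right) + x{\left(p \right)} = \left(-3041 - 1846\right) + 118^{3} = -4887 + 1643032 = 1638145$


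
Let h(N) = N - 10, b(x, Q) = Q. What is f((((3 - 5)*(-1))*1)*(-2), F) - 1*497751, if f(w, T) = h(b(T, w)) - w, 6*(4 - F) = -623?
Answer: -497761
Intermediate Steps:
F = 647/6 (F = 4 - 1/6*(-623) = 4 + 623/6 = 647/6 ≈ 107.83)
h(N) = -10 + N
f(w, T) = -10 (f(w, T) = (-10 + w) - w = -10)
f((((3 - 5)*(-1))*1)*(-2), F) - 1*497751 = -10 - 1*497751 = -10 - 497751 = -497761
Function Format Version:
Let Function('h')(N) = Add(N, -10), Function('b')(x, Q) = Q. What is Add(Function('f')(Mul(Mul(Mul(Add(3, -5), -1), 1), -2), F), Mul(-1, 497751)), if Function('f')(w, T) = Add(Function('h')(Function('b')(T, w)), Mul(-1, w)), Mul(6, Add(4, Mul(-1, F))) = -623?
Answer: -497761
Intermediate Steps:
F = Rational(647, 6) (F = Add(4, Mul(Rational(-1, 6), -623)) = Add(4, Rational(623, 6)) = Rational(647, 6) ≈ 107.83)
Function('h')(N) = Add(-10, N)
Function('f')(w, T) = -10 (Function('f')(w, T) = Add(Add(-10, w), Mul(-1, w)) = -10)
Add(Function('f')(Mul(Mul(Mul(Add(3, -5), -1), 1), -2), F), Mul(-1, 497751)) = Add(-10, Mul(-1, 497751)) = Add(-10, -497751) = -497761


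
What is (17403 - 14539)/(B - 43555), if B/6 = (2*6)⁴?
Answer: 2864/80861 ≈ 0.035419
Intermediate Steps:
B = 124416 (B = 6*(2*6)⁴ = 6*12⁴ = 6*20736 = 124416)
(17403 - 14539)/(B - 43555) = (17403 - 14539)/(124416 - 43555) = 2864/80861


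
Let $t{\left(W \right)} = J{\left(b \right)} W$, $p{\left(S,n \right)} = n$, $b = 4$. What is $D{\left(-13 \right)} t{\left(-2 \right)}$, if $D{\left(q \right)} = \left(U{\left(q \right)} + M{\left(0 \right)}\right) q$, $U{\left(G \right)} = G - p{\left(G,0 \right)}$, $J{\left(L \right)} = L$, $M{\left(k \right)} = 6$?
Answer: $-728$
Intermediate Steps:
$U{\left(G \right)} = G$ ($U{\left(G \right)} = G - 0 = G + 0 = G$)
$t{\left(W \right)} = 4 W$
$D{\left(q \right)} = q \left(6 + q\right)$ ($D{\left(q \right)} = \left(q + 6\right) q = \left(6 + q\right) q = q \left(6 + q\right)$)
$D{\left(-13 \right)} t{\left(-2 \right)} = - 13 \left(6 - 13\right) 4 \left(-2\right) = \left(-13\right) \left(-7\right) \left(-8\right) = 91 \left(-8\right) = -728$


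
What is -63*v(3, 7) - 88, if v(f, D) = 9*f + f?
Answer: -1978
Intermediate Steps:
v(f, D) = 10*f
-63*v(3, 7) - 88 = -630*3 - 88 = -63*30 - 88 = -1890 - 88 = -1978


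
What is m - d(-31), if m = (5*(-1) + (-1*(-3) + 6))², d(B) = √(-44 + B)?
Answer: 16 - 5*I*√3 ≈ 16.0 - 8.6602*I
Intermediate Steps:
m = 16 (m = (-5 + (3 + 6))² = (-5 + 9)² = 4² = 16)
m - d(-31) = 16 - √(-44 - 31) = 16 - √(-75) = 16 - 5*I*√3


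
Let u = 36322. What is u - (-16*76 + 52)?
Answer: 37486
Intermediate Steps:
u - (-16*76 + 52) = 36322 - (-16*76 + 52) = 36322 - (-1216 + 52) = 36322 - 1*(-1164) = 36322 + 1164 = 37486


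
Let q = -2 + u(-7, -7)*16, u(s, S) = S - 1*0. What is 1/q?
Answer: -1/114 ≈ -0.0087719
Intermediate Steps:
u(s, S) = S (u(s, S) = S + 0 = S)
q = -114 (q = -2 - 7*16 = -2 - 112 = -114)
1/q = 1/(-114) = -1/114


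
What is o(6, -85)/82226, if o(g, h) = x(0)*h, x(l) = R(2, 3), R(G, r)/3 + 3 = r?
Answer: 0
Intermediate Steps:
R(G, r) = -9 + 3*r
x(l) = 0 (x(l) = -9 + 3*3 = -9 + 9 = 0)
o(g, h) = 0 (o(g, h) = 0*h = 0)
o(6, -85)/82226 = 0/82226 = 0*(1/82226) = 0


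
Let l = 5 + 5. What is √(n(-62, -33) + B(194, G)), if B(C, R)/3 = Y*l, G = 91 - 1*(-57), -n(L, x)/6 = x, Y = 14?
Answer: √618 ≈ 24.860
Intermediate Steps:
l = 10
n(L, x) = -6*x
G = 148 (G = 91 + 57 = 148)
B(C, R) = 420 (B(C, R) = 3*(14*10) = 3*140 = 420)
√(n(-62, -33) + B(194, G)) = √(-6*(-33) + 420) = √(198 + 420) = √618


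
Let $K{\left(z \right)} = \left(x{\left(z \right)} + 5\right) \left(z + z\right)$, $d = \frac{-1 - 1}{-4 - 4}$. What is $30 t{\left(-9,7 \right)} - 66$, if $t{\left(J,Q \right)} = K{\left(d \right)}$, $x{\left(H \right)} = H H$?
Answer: $\frac{159}{16} \approx 9.9375$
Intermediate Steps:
$x{\left(H \right)} = H^{2}$
$d = \frac{1}{4}$ ($d = - \frac{2}{-8} = \left(-2\right) \left(- \frac{1}{8}\right) = \frac{1}{4} \approx 0.25$)
$K{\left(z \right)} = 2 z \left(5 + z^{2}\right)$ ($K{\left(z \right)} = \left(z^{2} + 5\right) \left(z + z\right) = \left(5 + z^{2}\right) 2 z = 2 z \left(5 + z^{2}\right)$)
$t{\left(J,Q \right)} = \frac{81}{32}$ ($t{\left(J,Q \right)} = 2 \cdot \frac{1}{4} \left(5 + \left(\frac{1}{4}\right)^{2}\right) = 2 \cdot \frac{1}{4} \left(5 + \frac{1}{16}\right) = 2 \cdot \frac{1}{4} \cdot \frac{81}{16} = \frac{81}{32}$)
$30 t{\left(-9,7 \right)} - 66 = 30 \cdot \frac{81}{32} - 66 = \frac{1215}{16} - 66 = \frac{159}{16}$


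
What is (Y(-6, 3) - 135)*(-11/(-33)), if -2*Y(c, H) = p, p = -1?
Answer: -269/6 ≈ -44.833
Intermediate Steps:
Y(c, H) = ½ (Y(c, H) = -½*(-1) = ½)
(Y(-6, 3) - 135)*(-11/(-33)) = (½ - 135)*(-11/(-33)) = -(-2959)*(-1)/(2*33) = -269/2*⅓ = -269/6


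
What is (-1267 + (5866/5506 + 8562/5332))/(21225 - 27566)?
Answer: 545855235/2737632754 ≈ 0.19939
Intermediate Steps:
(-1267 + (5866/5506 + 8562/5332))/(21225 - 27566) = (-1267 + (5866*(1/5506) + 8562*(1/5332)))/(-6341) = (-1267 + (2933/2753 + 4281/2666))*(-1/6341) = (-1267 + 19604971/7339498)*(-1/6341) = -9279538995/7339498*(-1/6341) = 545855235/2737632754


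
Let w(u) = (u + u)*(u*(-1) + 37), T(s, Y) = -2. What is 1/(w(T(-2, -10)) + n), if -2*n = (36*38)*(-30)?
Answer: 1/20364 ≈ 4.9106e-5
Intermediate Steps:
w(u) = 2*u*(37 - u) (w(u) = (2*u)*(-u + 37) = (2*u)*(37 - u) = 2*u*(37 - u))
n = 20520 (n = -36*38*(-30)/2 = -684*(-30) = -½*(-41040) = 20520)
1/(w(T(-2, -10)) + n) = 1/(2*(-2)*(37 - 1*(-2)) + 20520) = 1/(2*(-2)*(37 + 2) + 20520) = 1/(2*(-2)*39 + 20520) = 1/(-156 + 20520) = 1/20364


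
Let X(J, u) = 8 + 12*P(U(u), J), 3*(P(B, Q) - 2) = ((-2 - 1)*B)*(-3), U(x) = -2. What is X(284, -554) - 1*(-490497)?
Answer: 490457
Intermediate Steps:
P(B, Q) = 2 + 3*B (P(B, Q) = 2 + (((-2 - 1)*B)*(-3))/3 = 2 + (-3*B*(-3))/3 = 2 + (9*B)/3 = 2 + 3*B)
X(J, u) = -40 (X(J, u) = 8 + 12*(2 + 3*(-2)) = 8 + 12*(2 - 6) = 8 + 12*(-4) = 8 - 48 = -40)
X(284, -554) - 1*(-490497) = -40 - 1*(-490497) = -40 + 490497 = 490457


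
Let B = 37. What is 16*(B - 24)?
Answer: 208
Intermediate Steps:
16*(B - 24) = 16*(37 - 24) = 16*13 = 208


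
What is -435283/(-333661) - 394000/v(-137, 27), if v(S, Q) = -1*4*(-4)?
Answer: -8215966842/333661 ≈ -24624.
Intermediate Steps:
v(S, Q) = 16 (v(S, Q) = -4*(-4) = 16)
-435283/(-333661) - 394000/v(-137, 27) = -435283/(-333661) - 394000/16 = -435283*(-1/333661) - 394000*1/16 = 435283/333661 - 24625 = -8215966842/333661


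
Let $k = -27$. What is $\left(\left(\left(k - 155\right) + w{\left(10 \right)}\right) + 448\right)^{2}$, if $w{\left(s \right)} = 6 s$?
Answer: $106276$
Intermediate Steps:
$\left(\left(\left(k - 155\right) + w{\left(10 \right)}\right) + 448\right)^{2} = \left(\left(\left(-27 - 155\right) + 6 \cdot 10\right) + 448\right)^{2} = \left(\left(-182 + 60\right) + 448\right)^{2} = \left(-122 + 448\right)^{2} = 326^{2} = 106276$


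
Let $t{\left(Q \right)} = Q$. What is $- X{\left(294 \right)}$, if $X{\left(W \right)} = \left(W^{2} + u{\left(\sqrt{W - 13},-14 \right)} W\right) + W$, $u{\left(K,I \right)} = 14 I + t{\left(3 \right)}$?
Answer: $-29988$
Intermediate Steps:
$u{\left(K,I \right)} = 3 + 14 I$ ($u{\left(K,I \right)} = 14 I + 3 = 3 + 14 I$)
$X{\left(W \right)} = W^{2} - 192 W$ ($X{\left(W \right)} = \left(W^{2} + \left(3 + 14 \left(-14\right)\right) W\right) + W = \left(W^{2} + \left(3 - 196\right) W\right) + W = \left(W^{2} - 193 W\right) + W = W^{2} - 192 W$)
$- X{\left(294 \right)} = - 294 \left(-192 + 294\right) = - 294 \cdot 102 = \left(-1\right) 29988 = -29988$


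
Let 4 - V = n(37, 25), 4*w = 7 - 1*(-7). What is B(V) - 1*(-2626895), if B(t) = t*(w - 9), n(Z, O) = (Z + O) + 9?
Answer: 5254527/2 ≈ 2.6273e+6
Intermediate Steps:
w = 7/2 (w = (7 - 1*(-7))/4 = (7 + 7)/4 = (¼)*14 = 7/2 ≈ 3.5000)
n(Z, O) = 9 + O + Z (n(Z, O) = (O + Z) + 9 = 9 + O + Z)
V = -67 (V = 4 - (9 + 25 + 37) = 4 - 1*71 = 4 - 71 = -67)
B(t) = -11*t/2 (B(t) = t*(7/2 - 9) = t*(-11/2) = -11*t/2)
B(V) - 1*(-2626895) = -11/2*(-67) - 1*(-2626895) = 737/2 + 2626895 = 5254527/2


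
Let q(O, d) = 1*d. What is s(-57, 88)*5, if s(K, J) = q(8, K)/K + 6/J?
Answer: 235/44 ≈ 5.3409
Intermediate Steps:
q(O, d) = d
s(K, J) = 1 + 6/J (s(K, J) = K/K + 6/J = 1 + 6/J)
s(-57, 88)*5 = ((6 + 88)/88)*5 = ((1/88)*94)*5 = (47/44)*5 = 235/44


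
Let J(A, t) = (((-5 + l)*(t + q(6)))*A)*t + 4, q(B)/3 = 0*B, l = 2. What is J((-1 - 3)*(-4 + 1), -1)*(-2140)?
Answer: 68480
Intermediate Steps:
q(B) = 0 (q(B) = 3*(0*B) = 3*0 = 0)
J(A, t) = 4 - 3*A*t² (J(A, t) = (((-5 + 2)*(t + 0))*A)*t + 4 = ((-3*t)*A)*t + 4 = (-3*A*t)*t + 4 = -3*A*t² + 4 = 4 - 3*A*t²)
J((-1 - 3)*(-4 + 1), -1)*(-2140) = (4 - 3*(-1 - 3)*(-4 + 1)*(-1)²)*(-2140) = (4 - 3*(-4*(-3))*1)*(-2140) = (4 - 3*12*1)*(-2140) = (4 - 36)*(-2140) = -32*(-2140) = 68480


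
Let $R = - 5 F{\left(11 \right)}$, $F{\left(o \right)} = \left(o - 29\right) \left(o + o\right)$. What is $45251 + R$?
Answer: $47231$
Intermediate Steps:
$F{\left(o \right)} = 2 o \left(-29 + o\right)$ ($F{\left(o \right)} = \left(-29 + o\right) 2 o = 2 o \left(-29 + o\right)$)
$R = 1980$ ($R = - 5 \cdot 2 \cdot 11 \left(-29 + 11\right) = - 5 \cdot 2 \cdot 11 \left(-18\right) = \left(-5\right) \left(-396\right) = 1980$)
$45251 + R = 45251 + 1980 = 47231$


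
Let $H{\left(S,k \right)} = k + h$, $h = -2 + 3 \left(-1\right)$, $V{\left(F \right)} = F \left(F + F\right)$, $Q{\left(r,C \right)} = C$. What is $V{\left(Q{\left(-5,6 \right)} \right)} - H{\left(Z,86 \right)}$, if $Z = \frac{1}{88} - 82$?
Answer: $-9$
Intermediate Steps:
$V{\left(F \right)} = 2 F^{2}$ ($V{\left(F \right)} = F 2 F = 2 F^{2}$)
$Z = - \frac{7215}{88}$ ($Z = \frac{1}{88} - 82 = - \frac{7215}{88} \approx -81.989$)
$h = -5$ ($h = -2 - 3 = -5$)
$H{\left(S,k \right)} = -5 + k$ ($H{\left(S,k \right)} = k - 5 = -5 + k$)
$V{\left(Q{\left(-5,6 \right)} \right)} - H{\left(Z,86 \right)} = 2 \cdot 6^{2} - \left(-5 + 86\right) = 2 \cdot 36 - 81 = 72 - 81 = -9$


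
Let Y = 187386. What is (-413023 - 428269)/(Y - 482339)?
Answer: 841292/294953 ≈ 2.8523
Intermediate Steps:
(-413023 - 428269)/(Y - 482339) = (-413023 - 428269)/(187386 - 482339) = -841292/(-294953) = -841292*(-1/294953) = 841292/294953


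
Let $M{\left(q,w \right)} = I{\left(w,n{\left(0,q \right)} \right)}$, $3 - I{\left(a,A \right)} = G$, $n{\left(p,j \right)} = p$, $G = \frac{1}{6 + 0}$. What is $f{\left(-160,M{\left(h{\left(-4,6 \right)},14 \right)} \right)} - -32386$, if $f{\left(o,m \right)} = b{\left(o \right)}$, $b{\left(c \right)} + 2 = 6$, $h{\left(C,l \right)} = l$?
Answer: $32390$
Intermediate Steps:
$G = \frac{1}{6} \approx 0.16667$
$b{\left(c \right)} = 4$ ($b{\left(c \right)} = -2 + 6 = 4$)
$I{\left(a,A \right)} = \frac{17}{6}$ ($I{\left(a,A \right)} = 3 - \frac{1}{6} = \frac{17}{6}$)
$M{\left(q,w \right)} = \frac{17}{6}$
$f{\left(o,m \right)} = 4$
$f{\left(-160,M{\left(h{\left(-4,6 \right)},14 \right)} \right)} - -32386 = 4 - -32386 = 4 + 32386 = 32390$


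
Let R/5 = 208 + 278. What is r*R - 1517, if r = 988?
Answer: 2399323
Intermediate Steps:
R = 2430 (R = 5*(208 + 278) = 5*486 = 2430)
r*R - 1517 = 988*2430 - 1517 = 2400840 - 1517 = 2399323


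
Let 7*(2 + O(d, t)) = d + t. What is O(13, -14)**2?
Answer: 225/49 ≈ 4.5918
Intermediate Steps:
O(d, t) = -2 + d/7 + t/7 (O(d, t) = -2 + (d + t)/7 = -2 + (d/7 + t/7) = -2 + d/7 + t/7)
O(13, -14)**2 = (-2 + (1/7)*13 + (1/7)*(-14))**2 = (-2 + 13/7 - 2)**2 = (-15/7)**2 = 225/49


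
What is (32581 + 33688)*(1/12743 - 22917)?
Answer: -19352624207770/12743 ≈ -1.5187e+9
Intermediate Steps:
(32581 + 33688)*(1/12743 - 22917) = 66269*(1/12743 - 22917) = 66269*(-292031330/12743) = -19352624207770/12743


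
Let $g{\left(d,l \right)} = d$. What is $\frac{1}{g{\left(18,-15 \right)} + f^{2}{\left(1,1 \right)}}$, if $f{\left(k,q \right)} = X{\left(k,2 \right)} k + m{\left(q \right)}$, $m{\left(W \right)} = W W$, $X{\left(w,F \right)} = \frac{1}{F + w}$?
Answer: $\frac{9}{178} \approx 0.050562$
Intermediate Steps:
$m{\left(W \right)} = W^{2}$
$f{\left(k,q \right)} = q^{2} + \frac{k}{2 + k}$ ($f{\left(k,q \right)} = \frac{k}{2 + k} + q^{2} = q^{2} + \frac{k}{2 + k}$)
$\frac{1}{g{\left(18,-15 \right)} + f^{2}{\left(1,1 \right)}} = \frac{1}{18 + \left(\frac{1 + 1^{2} \left(2 + 1\right)}{2 + 1}\right)^{2}} = \frac{1}{18 + \left(\frac{1 + 1 \cdot 3}{3}\right)^{2}} = \frac{1}{18 + \left(\frac{1 + 3}{3}\right)^{2}} = \frac{1}{18 + \left(\frac{1}{3} \cdot 4\right)^{2}} = \frac{1}{18 + \left(\frac{4}{3}\right)^{2}} = \frac{1}{18 + \frac{16}{9}} = \frac{1}{\frac{178}{9}} = \frac{9}{178}$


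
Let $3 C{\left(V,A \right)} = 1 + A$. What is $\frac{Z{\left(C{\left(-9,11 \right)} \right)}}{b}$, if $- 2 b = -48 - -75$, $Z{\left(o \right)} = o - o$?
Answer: $0$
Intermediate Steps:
$C{\left(V,A \right)} = \frac{1}{3} + \frac{A}{3}$ ($C{\left(V,A \right)} = \frac{1 + A}{3} = \frac{1}{3} + \frac{A}{3}$)
$Z{\left(o \right)} = 0$
$b = - \frac{27}{2}$ ($b = - \frac{-48 - -75}{2} = - \frac{-48 + 75}{2} = \left(- \frac{1}{2}\right) 27 = - \frac{27}{2} \approx -13.5$)
$\frac{Z{\left(C{\left(-9,11 \right)} \right)}}{b} = \frac{0}{- \frac{27}{2}} = 0 \left(- \frac{2}{27}\right) = 0$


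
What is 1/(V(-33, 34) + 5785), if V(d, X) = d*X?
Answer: 1/4663 ≈ 0.00021445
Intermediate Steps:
V(d, X) = X*d
1/(V(-33, 34) + 5785) = 1/(34*(-33) + 5785) = 1/(-1122 + 5785) = 1/4663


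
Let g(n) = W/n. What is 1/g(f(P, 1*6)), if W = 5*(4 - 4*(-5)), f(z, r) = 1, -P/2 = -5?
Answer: 1/120 ≈ 0.0083333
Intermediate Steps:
P = 10 (P = -2*(-5) = 10)
W = 120 (W = 5*(4 + 20) = 5*24 = 120)
g(n) = 120/n
1/g(f(P, 1*6)) = 1/(120/1) = 1/(120*1) = 1/120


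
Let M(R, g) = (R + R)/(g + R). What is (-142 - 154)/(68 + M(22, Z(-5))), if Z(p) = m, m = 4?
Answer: -1924/453 ≈ -4.2472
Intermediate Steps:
Z(p) = 4
M(R, g) = 2*R/(R + g) (M(R, g) = (2*R)/(R + g) = 2*R/(R + g))
(-142 - 154)/(68 + M(22, Z(-5))) = (-142 - 154)/(68 + 2*22/(22 + 4)) = -296/(68 + 2*22/26) = -296/(68 + 2*22*(1/26)) = -296/(68 + 22/13) = -296/906/13 = -296*13/906 = -1924/453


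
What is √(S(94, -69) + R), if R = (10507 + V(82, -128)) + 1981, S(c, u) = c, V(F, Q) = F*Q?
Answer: √2086 ≈ 45.673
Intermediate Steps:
R = 1992 (R = (10507 + 82*(-128)) + 1981 = (10507 - 10496) + 1981 = 11 + 1981 = 1992)
√(S(94, -69) + R) = √(94 + 1992) = √2086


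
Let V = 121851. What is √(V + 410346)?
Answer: 3*√59133 ≈ 729.52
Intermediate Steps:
√(V + 410346) = √(121851 + 410346) = √532197 = 3*√59133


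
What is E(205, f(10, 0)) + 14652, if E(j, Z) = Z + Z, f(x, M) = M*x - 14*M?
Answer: 14652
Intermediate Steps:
f(x, M) = -14*M + M*x
E(j, Z) = 2*Z
E(205, f(10, 0)) + 14652 = 2*(0*(-14 + 10)) + 14652 = 2*(0*(-4)) + 14652 = 2*0 + 14652 = 0 + 14652 = 14652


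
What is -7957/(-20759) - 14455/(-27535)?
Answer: 103833468/114319813 ≈ 0.90827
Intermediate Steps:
-7957/(-20759) - 14455/(-27535) = -7957*(-1/20759) - 14455*(-1/27535) = 7957/20759 + 2891/5507 = 103833468/114319813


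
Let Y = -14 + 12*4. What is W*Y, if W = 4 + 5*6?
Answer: 1156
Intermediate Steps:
W = 34 (W = 4 + 30 = 34)
Y = 34 (Y = -14 + 48 = 34)
W*Y = 34*34 = 1156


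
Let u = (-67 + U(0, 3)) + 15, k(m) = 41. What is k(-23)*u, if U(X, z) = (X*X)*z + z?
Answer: -2009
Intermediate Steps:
U(X, z) = z + z*X**2 (U(X, z) = X**2*z + z = z*X**2 + z = z + z*X**2)
u = -49 (u = (-67 + 3*(1 + 0**2)) + 15 = (-67 + 3*(1 + 0)) + 15 = (-67 + 3*1) + 15 = (-67 + 3) + 15 = -64 + 15 = -49)
k(-23)*u = 41*(-49) = -2009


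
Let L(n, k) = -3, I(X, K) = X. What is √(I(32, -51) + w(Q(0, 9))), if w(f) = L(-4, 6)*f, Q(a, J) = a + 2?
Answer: √26 ≈ 5.0990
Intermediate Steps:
Q(a, J) = 2 + a
w(f) = -3*f
√(I(32, -51) + w(Q(0, 9))) = √(32 - 3*(2 + 0)) = √(32 - 3*2) = √(32 - 6) = √26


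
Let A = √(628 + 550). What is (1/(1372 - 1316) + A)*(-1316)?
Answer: -47/2 - 1316*√1178 ≈ -45191.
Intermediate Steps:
A = √1178 ≈ 34.322
(1/(1372 - 1316) + A)*(-1316) = (1/(1372 - 1316) + √1178)*(-1316) = (1/56 + √1178)*(-1316) = -47/2 - 1316*√1178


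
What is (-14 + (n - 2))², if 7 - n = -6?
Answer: 9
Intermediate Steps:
n = 13 (n = 7 - 1*(-6) = 7 + 6 = 13)
(-14 + (n - 2))² = (-14 + (13 - 2))² = (-14 + 11)² = (-3)² = 9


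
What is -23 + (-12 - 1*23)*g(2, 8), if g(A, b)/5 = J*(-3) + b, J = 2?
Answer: -373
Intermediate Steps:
g(A, b) = -30 + 5*b (g(A, b) = 5*(2*(-3) + b) = 5*(-6 + b) = -30 + 5*b)
-23 + (-12 - 1*23)*g(2, 8) = -23 + (-12 - 1*23)*(-30 + 5*8) = -23 + (-12 - 23)*(-30 + 40) = -23 - 35*10 = -23 - 350 = -373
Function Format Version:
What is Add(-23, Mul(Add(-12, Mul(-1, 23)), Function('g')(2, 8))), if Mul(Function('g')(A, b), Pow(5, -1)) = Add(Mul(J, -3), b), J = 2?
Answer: -373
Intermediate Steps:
Function('g')(A, b) = Add(-30, Mul(5, b)) (Function('g')(A, b) = Mul(5, Add(Mul(2, -3), b)) = Mul(5, Add(-6, b)) = Add(-30, Mul(5, b)))
Add(-23, Mul(Add(-12, Mul(-1, 23)), Function('g')(2, 8))) = Add(-23, Mul(Add(-12, Mul(-1, 23)), Add(-30, Mul(5, 8)))) = Add(-23, Mul(Add(-12, -23), Add(-30, 40))) = Add(-23, Mul(-35, 10)) = Add(-23, -350) = -373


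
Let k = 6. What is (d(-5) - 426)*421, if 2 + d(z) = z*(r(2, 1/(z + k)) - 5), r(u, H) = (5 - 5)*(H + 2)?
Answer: -169663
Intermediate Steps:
r(u, H) = 0 (r(u, H) = 0*(2 + H) = 0)
d(z) = -2 - 5*z (d(z) = -2 + z*(0 - 5) = -2 + z*(-5) = -2 - 5*z)
(d(-5) - 426)*421 = ((-2 - 5*(-5)) - 426)*421 = ((-2 + 25) - 426)*421 = (23 - 426)*421 = -403*421 = -169663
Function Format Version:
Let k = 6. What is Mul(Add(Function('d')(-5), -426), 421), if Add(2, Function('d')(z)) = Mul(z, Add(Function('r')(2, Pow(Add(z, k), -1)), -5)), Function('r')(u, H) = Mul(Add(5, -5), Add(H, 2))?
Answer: -169663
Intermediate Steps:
Function('r')(u, H) = 0 (Function('r')(u, H) = Mul(0, Add(2, H)) = 0)
Function('d')(z) = Add(-2, Mul(-5, z)) (Function('d')(z) = Add(-2, Mul(z, Add(0, -5))) = Add(-2, Mul(z, -5)) = Add(-2, Mul(-5, z)))
Mul(Add(Function('d')(-5), -426), 421) = Mul(Add(Add(-2, Mul(-5, -5)), -426), 421) = Mul(Add(Add(-2, 25), -426), 421) = Mul(Add(23, -426), 421) = Mul(-403, 421) = -169663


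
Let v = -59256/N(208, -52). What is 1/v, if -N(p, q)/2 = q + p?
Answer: 13/2469 ≈ 0.0052653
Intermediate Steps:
N(p, q) = -2*p - 2*q (N(p, q) = -2*(q + p) = -2*(p + q) = -2*p - 2*q)
v = 2469/13 (v = -59256/(-2*208 - 2*(-52)) = -59256/(-416 + 104) = -59256/(-312) = -59256*(-1/312) = 2469/13 ≈ 189.92)
1/v = 1/(2469/13) = 13/2469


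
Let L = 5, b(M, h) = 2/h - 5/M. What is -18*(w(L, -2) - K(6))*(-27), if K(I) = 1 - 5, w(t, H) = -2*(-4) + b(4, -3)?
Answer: 9801/2 ≈ 4900.5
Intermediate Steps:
b(M, h) = -5/M + 2/h
w(t, H) = 73/12 (w(t, H) = -2*(-4) + (-5/4 + 2/(-3)) = 8 + (-5*¼ + 2*(-⅓)) = 8 + (-5/4 - ⅔) = 8 - 23/12 = 73/12)
K(I) = -4
-18*(w(L, -2) - K(6))*(-27) = -18*(73/12 - 1*(-4))*(-27) = -18*(73/12 + 4)*(-27) = -18*121/12*(-27) = -363/2*(-27) = 9801/2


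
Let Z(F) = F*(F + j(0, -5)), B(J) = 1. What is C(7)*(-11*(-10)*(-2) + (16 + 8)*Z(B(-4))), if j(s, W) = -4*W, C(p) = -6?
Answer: -1704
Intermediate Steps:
Z(F) = F*(20 + F) (Z(F) = F*(F - 4*(-5)) = F*(F + 20) = F*(20 + F))
C(7)*(-11*(-10)*(-2) + (16 + 8)*Z(B(-4))) = -6*(-11*(-10)*(-2) + (16 + 8)*(1*(20 + 1))) = -6*(110*(-2) + 24*(1*21)) = -6*(-220 + 24*21) = -6*(-220 + 504) = -6*284 = -1704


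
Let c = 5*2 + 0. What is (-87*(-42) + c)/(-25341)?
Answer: -3664/25341 ≈ -0.14459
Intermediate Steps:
c = 10 (c = 10 + 0 = 10)
(-87*(-42) + c)/(-25341) = (-87*(-42) + 10)/(-25341) = (3654 + 10)*(-1/25341) = 3664*(-1/25341) = -3664/25341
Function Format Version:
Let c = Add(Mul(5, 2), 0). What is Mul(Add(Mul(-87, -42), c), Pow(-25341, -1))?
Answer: Rational(-3664, 25341) ≈ -0.14459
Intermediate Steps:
c = 10 (c = Add(10, 0) = 10)
Mul(Add(Mul(-87, -42), c), Pow(-25341, -1)) = Mul(Add(Mul(-87, -42), 10), Pow(-25341, -1)) = Mul(Add(3654, 10), Rational(-1, 25341)) = Mul(3664, Rational(-1, 25341)) = Rational(-3664, 25341)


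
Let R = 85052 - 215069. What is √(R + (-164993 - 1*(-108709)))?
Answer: I*√186301 ≈ 431.63*I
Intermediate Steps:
R = -130017
√(R + (-164993 - 1*(-108709))) = √(-130017 + (-164993 - 1*(-108709))) = √(-130017 + (-164993 + 108709)) = √(-130017 - 56284) = √(-186301) = I*√186301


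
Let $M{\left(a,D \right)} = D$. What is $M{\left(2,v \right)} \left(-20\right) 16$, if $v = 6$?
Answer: $-1920$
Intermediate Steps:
$M{\left(2,v \right)} \left(-20\right) 16 = 6 \left(-20\right) 16 = \left(-120\right) 16 = -1920$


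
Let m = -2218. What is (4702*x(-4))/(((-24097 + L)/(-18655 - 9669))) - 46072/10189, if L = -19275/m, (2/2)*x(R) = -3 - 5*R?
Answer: 115492721626040/1228841033 ≈ 93985.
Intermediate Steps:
x(R) = -3 - 5*R
L = 19275/2218 (L = -19275/(-2218) = -19275*(-1/2218) = 19275/2218 ≈ 8.6903)
(4702*x(-4))/(((-24097 + L)/(-18655 - 9669))) - 46072/10189 = (4702*(-3 - 5*(-4)))/(((-24097 + 19275/2218)/(-18655 - 9669))) - 46072/10189 = (4702*(-3 + 20))/((-53427871/2218/(-28324))) - 46072*1/10189 = (4702*17)/((-53427871/2218*(-1/28324))) - 104/23 = 79934/(53427871/62822632) - 104/23 = 79934*(62822632/53427871) - 104/23 = 5021664266288/53427871 - 104/23 = 115492721626040/1228841033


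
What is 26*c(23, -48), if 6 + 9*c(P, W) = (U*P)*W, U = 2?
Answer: -6396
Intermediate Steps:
c(P, W) = -⅔ + 2*P*W/9 (c(P, W) = -⅔ + ((2*P)*W)/9 = -⅔ + (2*P*W)/9 = -⅔ + 2*P*W/9)
26*c(23, -48) = 26*(-⅔ + (2/9)*23*(-48)) = 26*(-⅔ - 736/3) = 26*(-246) = -6396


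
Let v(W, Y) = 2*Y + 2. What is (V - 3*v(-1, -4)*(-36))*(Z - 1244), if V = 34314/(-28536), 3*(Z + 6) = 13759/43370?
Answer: 502118201077787/618803160 ≈ 8.1143e+5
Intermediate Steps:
v(W, Y) = 2 + 2*Y
Z = -766901/130110 (Z = -6 + (13759/43370)/3 = -6 + (13759*(1/43370))/3 = -6 + (1/3)*(13759/43370) = -6 + 13759/130110 = -766901/130110 ≈ -5.8942)
V = -5719/4756 (V = 34314*(-1/28536) = -5719/4756 ≈ -1.2025)
(V - 3*v(-1, -4)*(-36))*(Z - 1244) = (-5719/4756 - 3*(2 + 2*(-4))*(-36))*(-766901/130110 - 1244) = (-5719/4756 - 3*(2 - 8)*(-36))*(-162623741/130110) = (-5719/4756 - 3*(-6)*(-36))*(-162623741/130110) = (-5719/4756 + 18*(-36))*(-162623741/130110) = (-5719/4756 - 648)*(-162623741/130110) = -3087607/4756*(-162623741/130110) = 502118201077787/618803160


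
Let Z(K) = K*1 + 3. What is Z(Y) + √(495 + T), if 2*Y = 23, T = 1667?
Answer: 29/2 + √2162 ≈ 60.997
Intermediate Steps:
Y = 23/2 (Y = (½)*23 = 23/2 ≈ 11.500)
Z(K) = 3 + K (Z(K) = K + 3 = 3 + K)
Z(Y) + √(495 + T) = (3 + 23/2) + √(495 + 1667) = 29/2 + √2162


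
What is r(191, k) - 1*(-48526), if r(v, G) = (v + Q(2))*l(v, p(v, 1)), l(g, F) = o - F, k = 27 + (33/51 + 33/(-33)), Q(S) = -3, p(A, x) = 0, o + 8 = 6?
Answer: 48150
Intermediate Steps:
o = -2 (o = -8 + 6 = -2)
k = 453/17 (k = 27 + (33*(1/51) + 33*(-1/33)) = 27 + (11/17 - 1) = 27 - 6/17 = 453/17 ≈ 26.647)
l(g, F) = -2 - F
r(v, G) = 6 - 2*v (r(v, G) = (v - 3)*(-2 - 1*0) = (-3 + v)*(-2 + 0) = (-3 + v)*(-2) = 6 - 2*v)
r(191, k) - 1*(-48526) = (6 - 2*191) - 1*(-48526) = (6 - 382) + 48526 = -376 + 48526 = 48150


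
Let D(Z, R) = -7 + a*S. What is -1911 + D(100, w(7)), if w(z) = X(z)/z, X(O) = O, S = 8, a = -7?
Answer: -1974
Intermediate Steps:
w(z) = 1 (w(z) = z/z = 1)
D(Z, R) = -63 (D(Z, R) = -7 - 7*8 = -7 - 56 = -63)
-1911 + D(100, w(7)) = -1911 - 63 = -1974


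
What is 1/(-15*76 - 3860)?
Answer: -1/5000 ≈ -0.00020000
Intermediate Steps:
1/(-15*76 - 3860) = 1/(-1140 - 3860) = 1/(-5000) = -1/5000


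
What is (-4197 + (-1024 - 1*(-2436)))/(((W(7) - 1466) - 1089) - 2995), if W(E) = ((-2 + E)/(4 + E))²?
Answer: 67397/134305 ≈ 0.50182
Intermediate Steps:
W(E) = (-2 + E)²/(4 + E)² (W(E) = ((-2 + E)/(4 + E))² = (-2 + E)²/(4 + E)²)
(-4197 + (-1024 - 1*(-2436)))/(((W(7) - 1466) - 1089) - 2995) = (-4197 + (-1024 - 1*(-2436)))/((((-2 + 7)²/(4 + 7)² - 1466) - 1089) - 2995) = (-4197 + (-1024 + 2436))/(((5²/11² - 1466) - 1089) - 2995) = (-4197 + 1412)/(((25*(1/121) - 1466) - 1089) - 2995) = -2785/(((25/121 - 1466) - 1089) - 2995) = -2785/((-177361/121 - 1089) - 2995) = -2785/(-309130/121 - 2995) = -2785/(-671525/121) = -2785*(-121/671525) = 67397/134305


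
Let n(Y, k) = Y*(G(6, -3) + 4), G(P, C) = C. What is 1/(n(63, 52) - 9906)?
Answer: -1/9843 ≈ -0.00010160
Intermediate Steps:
n(Y, k) = Y (n(Y, k) = Y*(-3 + 4) = Y*1 = Y)
1/(n(63, 52) - 9906) = 1/(63 - 9906) = 1/(-9843) = -1/9843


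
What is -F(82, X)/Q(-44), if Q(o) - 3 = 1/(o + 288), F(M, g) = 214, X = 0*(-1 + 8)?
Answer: -52216/733 ≈ -71.236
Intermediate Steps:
X = 0 (X = 0*7 = 0)
Q(o) = 3 + 1/(288 + o) (Q(o) = 3 + 1/(o + 288) = 3 + 1/(288 + o))
-F(82, X)/Q(-44) = -214/((865 + 3*(-44))/(288 - 44)) = -214/((865 - 132)/244) = -214/((1/244)*733) = -214/733/244 = -214*244/733 = -1*52216/733 = -52216/733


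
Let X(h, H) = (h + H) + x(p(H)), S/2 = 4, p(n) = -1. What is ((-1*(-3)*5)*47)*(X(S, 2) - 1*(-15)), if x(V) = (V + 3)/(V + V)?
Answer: 16920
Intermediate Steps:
x(V) = (3 + V)/(2*V) (x(V) = (3 + V)/((2*V)) = (3 + V)*(1/(2*V)) = (3 + V)/(2*V))
S = 8 (S = 2*4 = 8)
X(h, H) = -1 + H + h (X(h, H) = (h + H) + (½)*(3 - 1)/(-1) = (H + h) + (½)*(-1)*2 = (H + h) - 1 = -1 + H + h)
((-1*(-3)*5)*47)*(X(S, 2) - 1*(-15)) = ((-1*(-3)*5)*47)*((-1 + 2 + 8) - 1*(-15)) = ((3*5)*47)*(9 + 15) = (15*47)*24 = 705*24 = 16920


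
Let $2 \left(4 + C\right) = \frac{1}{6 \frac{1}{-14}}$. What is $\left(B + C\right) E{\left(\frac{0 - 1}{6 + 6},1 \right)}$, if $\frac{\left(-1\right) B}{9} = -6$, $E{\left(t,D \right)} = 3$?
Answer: $\frac{293}{2} \approx 146.5$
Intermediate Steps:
$C = - \frac{31}{6}$ ($C = -4 + \frac{1}{2 \frac{6}{-14}} = -4 + \frac{1}{2 \cdot 6 \left(- \frac{1}{14}\right)} = -4 + \frac{1}{2 \left(- \frac{3}{7}\right)} = -4 + \frac{1}{2} \left(- \frac{7}{3}\right) = -4 - \frac{7}{6} = - \frac{31}{6} \approx -5.1667$)
$B = 54$ ($B = \left(-9\right) \left(-6\right) = 54$)
$\left(B + C\right) E{\left(\frac{0 - 1}{6 + 6},1 \right)} = \left(54 - \frac{31}{6}\right) 3 = \frac{293}{6} \cdot 3 = \frac{293}{2}$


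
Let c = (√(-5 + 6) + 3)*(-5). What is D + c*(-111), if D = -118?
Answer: 2102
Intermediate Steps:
c = -20 (c = (√1 + 3)*(-5) = (1 + 3)*(-5) = 4*(-5) = -20)
D + c*(-111) = -118 - 20*(-111) = -118 + 2220 = 2102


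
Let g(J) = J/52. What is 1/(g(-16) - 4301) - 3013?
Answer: -168477934/55917 ≈ -3013.0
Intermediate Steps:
g(J) = J/52 (g(J) = J*(1/52) = J/52)
1/(g(-16) - 4301) - 3013 = 1/((1/52)*(-16) - 4301) - 3013 = 1/(-4/13 - 4301) - 3013 = 1/(-55917/13) - 3013 = -13/55917 - 3013 = -168477934/55917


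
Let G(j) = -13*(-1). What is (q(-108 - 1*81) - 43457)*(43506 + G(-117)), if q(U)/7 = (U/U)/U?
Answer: -51062583460/27 ≈ -1.8912e+9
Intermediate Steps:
G(j) = 13
q(U) = 7/U (q(U) = 7*((U/U)/U) = 7*(1/U) = 7/U)
(q(-108 - 1*81) - 43457)*(43506 + G(-117)) = (7/(-108 - 1*81) - 43457)*(43506 + 13) = (7/(-108 - 81) - 43457)*43519 = (7/(-189) - 43457)*43519 = (7*(-1/189) - 43457)*43519 = (-1/27 - 43457)*43519 = -1173340/27*43519 = -51062583460/27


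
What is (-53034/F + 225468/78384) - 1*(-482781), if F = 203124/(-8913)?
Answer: 53637346079349/110567164 ≈ 4.8511e+5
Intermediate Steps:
F = -67708/2971 (F = 203124*(-1/8913) = -67708/2971 ≈ -22.790)
(-53034/F + 225468/78384) - 1*(-482781) = (-53034/(-67708/2971) + 225468/78384) - 1*(-482781) = (-53034*(-2971/67708) + 225468*(1/78384)) + 482781 = (78782007/33854 + 18789/6532) + 482781 = 257620076265/110567164 + 482781 = 53637346079349/110567164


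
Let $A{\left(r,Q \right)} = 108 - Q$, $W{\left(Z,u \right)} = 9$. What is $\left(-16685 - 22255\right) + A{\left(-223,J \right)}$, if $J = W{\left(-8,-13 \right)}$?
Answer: $-38841$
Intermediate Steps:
$J = 9$
$\left(-16685 - 22255\right) + A{\left(-223,J \right)} = \left(-16685 - 22255\right) + \left(108 - 9\right) = -38940 + \left(108 - 9\right) = -38940 + 99 = -38841$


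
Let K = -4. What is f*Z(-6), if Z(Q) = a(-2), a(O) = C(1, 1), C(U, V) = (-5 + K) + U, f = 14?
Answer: -112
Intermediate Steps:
C(U, V) = -9 + U (C(U, V) = (-5 - 4) + U = -9 + U)
a(O) = -8 (a(O) = -9 + 1 = -8)
Z(Q) = -8
f*Z(-6) = 14*(-8) = -112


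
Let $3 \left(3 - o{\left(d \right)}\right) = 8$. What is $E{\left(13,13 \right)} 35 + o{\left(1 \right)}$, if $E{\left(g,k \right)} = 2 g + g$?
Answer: $\frac{4096}{3} \approx 1365.3$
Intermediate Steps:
$E{\left(g,k \right)} = 3 g$
$o{\left(d \right)} = \frac{1}{3}$ ($o{\left(d \right)} = 3 - \frac{8}{3} = \frac{1}{3}$)
$E{\left(13,13 \right)} 35 + o{\left(1 \right)} = 3 \cdot 13 \cdot 35 + \frac{1}{3} = 39 \cdot 35 + \frac{1}{3} = 1365 + \frac{1}{3} = \frac{4096}{3}$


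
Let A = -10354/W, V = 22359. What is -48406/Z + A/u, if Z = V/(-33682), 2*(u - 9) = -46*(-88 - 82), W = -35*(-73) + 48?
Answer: 16632077252296958/228087669363 ≈ 72920.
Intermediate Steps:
W = 2603 (W = 2555 + 48 = 2603)
A = -10354/2603 ≈ -3.9777
u = 3919 (u = 9 + (-46*(-88 - 82))/2 = 9 + (-46*(-170))/2 = 9 + (½)*7820 = 9 + 3910 = 3919)
Z = -22359/33682 (Z = 22359/(-33682) = 22359*(-1/33682) = -22359/33682 ≈ -0.66383)
-48406/Z + A/u = -48406/(-22359/33682) - 10354/2603/3919 = -48406*(-33682/22359) - 10354/2603*1/3919 = 1630410892/22359 - 10354/10201157 = 16632077252296958/228087669363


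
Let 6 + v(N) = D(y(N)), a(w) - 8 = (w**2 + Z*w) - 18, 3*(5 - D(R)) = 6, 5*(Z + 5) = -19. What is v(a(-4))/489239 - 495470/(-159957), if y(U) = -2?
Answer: 242402767459/78257202723 ≈ 3.0975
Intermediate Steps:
Z = -44/5 (Z = -5 + (1/5)*(-19) = -5 - 19/5 = -44/5 ≈ -8.8000)
D(R) = 3 (D(R) = 5 - 1/3*6 = 5 - 2 = 3)
a(w) = -10 + w**2 - 44*w/5 (a(w) = 8 + ((w**2 - 44*w/5) - 18) = 8 + (-18 + w**2 - 44*w/5) = -10 + w**2 - 44*w/5)
v(N) = -3 (v(N) = -6 + 3 = -3)
v(a(-4))/489239 - 495470/(-159957) = -3/489239 - 495470/(-159957) = -3*1/489239 - 495470*(-1/159957) = -3/489239 + 495470/159957 = 242402767459/78257202723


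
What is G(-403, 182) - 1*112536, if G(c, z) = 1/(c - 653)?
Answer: -118838017/1056 ≈ -1.1254e+5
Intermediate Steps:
G(c, z) = 1/(-653 + c)
G(-403, 182) - 1*112536 = 1/(-653 - 403) - 1*112536 = 1/(-1056) - 112536 = -1/1056 - 112536 = -118838017/1056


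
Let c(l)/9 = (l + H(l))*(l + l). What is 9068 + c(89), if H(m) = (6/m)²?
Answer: 13497142/89 ≈ 1.5165e+5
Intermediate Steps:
H(m) = 36/m²
c(l) = 18*l*(l + 36/l²) (c(l) = 9*((l + 36/l²)*(l + l)) = 9*((l + 36/l²)*(2*l)) = 9*(2*l*(l + 36/l²)) = 18*l*(l + 36/l²))
9068 + c(89) = 9068 + 18*(36 + 89³)/89 = 9068 + 18*(1/89)*(36 + 704969) = 9068 + 18*(1/89)*705005 = 9068 + 12690090/89 = 13497142/89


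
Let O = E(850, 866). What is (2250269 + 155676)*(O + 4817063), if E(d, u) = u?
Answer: 11591672187905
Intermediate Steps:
O = 866
(2250269 + 155676)*(O + 4817063) = (2250269 + 155676)*(866 + 4817063) = 2405945*4817929 = 11591672187905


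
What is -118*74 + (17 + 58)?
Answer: -8657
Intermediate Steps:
-118*74 + (17 + 58) = -8732 + 75 = -8657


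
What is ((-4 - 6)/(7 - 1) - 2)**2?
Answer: 121/9 ≈ 13.444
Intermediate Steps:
((-4 - 6)/(7 - 1) - 2)**2 = (-10/6 - 2)**2 = (-10*1/6 - 2)**2 = (-5/3 - 2)**2 = (-11/3)**2 = 121/9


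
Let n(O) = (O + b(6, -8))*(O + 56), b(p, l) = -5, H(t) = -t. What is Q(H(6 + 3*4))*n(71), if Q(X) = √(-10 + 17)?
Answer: 8382*√7 ≈ 22177.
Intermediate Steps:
Q(X) = √7
n(O) = (-5 + O)*(56 + O) (n(O) = (O - 5)*(O + 56) = (-5 + O)*(56 + O))
Q(H(6 + 3*4))*n(71) = √7*(-280 + 71² + 51*71) = √7*(-280 + 5041 + 3621) = √7*8382 = 8382*√7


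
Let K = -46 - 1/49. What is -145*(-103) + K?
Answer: 729560/49 ≈ 14889.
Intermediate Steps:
K = -2255/49 (K = -46 - 1*1/49 = -46 - 1/49 = -2255/49 ≈ -46.020)
-145*(-103) + K = -145*(-103) - 2255/49 = 14935 - 2255/49 = 729560/49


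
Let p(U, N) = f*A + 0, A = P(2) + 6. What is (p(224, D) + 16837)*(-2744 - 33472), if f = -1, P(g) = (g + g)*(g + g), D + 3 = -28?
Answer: -608972040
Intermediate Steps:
D = -31 (D = -3 - 28 = -31)
P(g) = 4*g**2 (P(g) = (2*g)*(2*g) = 4*g**2)
A = 22 (A = 4*2**2 + 6 = 4*4 + 6 = 16 + 6 = 22)
p(U, N) = -22 (p(U, N) = -1*22 + 0 = -22 + 0 = -22)
(p(224, D) + 16837)*(-2744 - 33472) = (-22 + 16837)*(-2744 - 33472) = 16815*(-36216) = -608972040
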